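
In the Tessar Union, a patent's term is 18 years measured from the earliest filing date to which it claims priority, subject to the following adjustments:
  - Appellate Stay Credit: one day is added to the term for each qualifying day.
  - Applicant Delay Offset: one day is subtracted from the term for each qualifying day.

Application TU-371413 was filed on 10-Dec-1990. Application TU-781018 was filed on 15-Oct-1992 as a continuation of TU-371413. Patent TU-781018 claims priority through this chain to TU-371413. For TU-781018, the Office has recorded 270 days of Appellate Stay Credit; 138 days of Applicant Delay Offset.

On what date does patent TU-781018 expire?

April 21, 2009

Earliest priority filing: 10 December 1990.
Base term: 10 December 1990 + 18 years → 10 December 2008.
Appellate Stay Credit: +270 days → 6 September 2009.
Applicant Delay Offset: −138 days → 21 April 2009.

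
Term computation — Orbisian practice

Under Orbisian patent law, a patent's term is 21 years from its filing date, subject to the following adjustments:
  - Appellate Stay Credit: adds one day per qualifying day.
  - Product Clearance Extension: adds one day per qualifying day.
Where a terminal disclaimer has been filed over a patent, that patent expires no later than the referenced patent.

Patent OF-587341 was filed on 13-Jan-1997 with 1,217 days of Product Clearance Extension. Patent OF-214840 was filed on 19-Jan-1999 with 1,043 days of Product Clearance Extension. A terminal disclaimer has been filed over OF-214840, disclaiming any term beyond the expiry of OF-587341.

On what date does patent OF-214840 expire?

May 14, 2021

Natural term of OF-214840:
  Base: filing + 21 years → 19 January 2020.
  Product Clearance Extension: +1043 days → 27 November 2022.
Expiry of referenced patent OF-587341:
  Base: filing + 21 years → 13 January 2018.
  Product Clearance Extension: +1217 days → 14 May 2021.
Terminal disclaimer: OF-214840 expires on the earlier of 27 November 2022 and 14 May 2021.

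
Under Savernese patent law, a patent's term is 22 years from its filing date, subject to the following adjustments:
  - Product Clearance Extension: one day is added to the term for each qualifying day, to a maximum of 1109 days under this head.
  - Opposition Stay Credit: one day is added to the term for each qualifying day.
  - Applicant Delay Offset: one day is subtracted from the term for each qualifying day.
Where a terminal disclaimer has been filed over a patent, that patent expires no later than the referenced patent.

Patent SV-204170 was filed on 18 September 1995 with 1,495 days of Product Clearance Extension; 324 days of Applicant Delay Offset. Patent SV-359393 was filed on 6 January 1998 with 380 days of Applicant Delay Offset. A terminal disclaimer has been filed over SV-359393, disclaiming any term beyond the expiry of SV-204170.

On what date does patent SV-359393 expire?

2018-12-22

Natural term of SV-359393:
  Base: filing + 22 years → 6 January 2020.
  Applicant Delay Offset: −380 days → 22 December 2018.
Expiry of referenced patent SV-204170:
  Base: filing + 22 years → 18 September 2017.
  Product Clearance Extension: 1495 days claimed exceeds the 1109-day cap, so +1109 days → 1 October 2020.
  Applicant Delay Offset: −324 days → 12 November 2019.
Terminal disclaimer: SV-359393 expires on the earlier of 22 December 2018 and 12 November 2019.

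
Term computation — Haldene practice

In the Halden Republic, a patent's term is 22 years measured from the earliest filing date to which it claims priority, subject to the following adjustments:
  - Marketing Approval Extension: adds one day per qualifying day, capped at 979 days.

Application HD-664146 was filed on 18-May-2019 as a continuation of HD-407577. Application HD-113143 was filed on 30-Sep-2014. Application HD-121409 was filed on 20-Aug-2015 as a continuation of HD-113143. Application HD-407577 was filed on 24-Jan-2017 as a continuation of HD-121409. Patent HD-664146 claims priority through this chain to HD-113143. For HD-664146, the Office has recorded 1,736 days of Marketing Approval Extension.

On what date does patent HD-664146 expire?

2039-06-06

Earliest priority filing: 30 September 2014.
Base term: 30 September 2014 + 22 years → 30 September 2036.
Marketing Approval Extension: 1736 days claimed exceeds the 979-day cap, so +979 days → 6 June 2039.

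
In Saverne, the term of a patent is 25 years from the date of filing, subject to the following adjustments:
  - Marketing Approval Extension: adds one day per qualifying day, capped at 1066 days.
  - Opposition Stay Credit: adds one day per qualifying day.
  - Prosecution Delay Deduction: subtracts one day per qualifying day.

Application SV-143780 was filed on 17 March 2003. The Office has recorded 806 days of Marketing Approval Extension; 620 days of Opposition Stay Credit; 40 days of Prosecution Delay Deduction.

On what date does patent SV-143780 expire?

2032-01-02

Base term: filing date + 25 years → 17 March 2028.
Marketing Approval Extension: 806 days (within the 1066-day cap) → +806 days → 1 June 2030.
Opposition Stay Credit: +620 days → 11 February 2032.
Prosecution Delay Deduction: −40 days → 2 January 2032.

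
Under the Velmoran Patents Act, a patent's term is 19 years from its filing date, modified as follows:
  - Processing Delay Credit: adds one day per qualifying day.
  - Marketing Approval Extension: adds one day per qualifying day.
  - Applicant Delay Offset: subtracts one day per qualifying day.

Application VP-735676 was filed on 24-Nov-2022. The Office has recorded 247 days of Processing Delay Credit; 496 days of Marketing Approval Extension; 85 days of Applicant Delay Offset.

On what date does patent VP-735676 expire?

Base term: filing date + 19 years → 24 November 2041.
Processing Delay Credit: +247 days → 29 July 2042.
Marketing Approval Extension: +496 days → 7 December 2043.
Applicant Delay Offset: −85 days → 13 September 2043.

2043-09-13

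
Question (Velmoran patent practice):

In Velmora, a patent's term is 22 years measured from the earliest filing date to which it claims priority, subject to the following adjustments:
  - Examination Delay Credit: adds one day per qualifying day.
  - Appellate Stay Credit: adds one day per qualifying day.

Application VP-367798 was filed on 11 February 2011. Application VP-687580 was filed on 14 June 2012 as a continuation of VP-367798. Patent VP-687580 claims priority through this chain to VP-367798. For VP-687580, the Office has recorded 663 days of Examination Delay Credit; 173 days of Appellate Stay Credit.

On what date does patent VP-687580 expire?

2035-05-28

Earliest priority filing: 11 February 2011.
Base term: 11 February 2011 + 22 years → 11 February 2033.
Examination Delay Credit: +663 days → 6 December 2034.
Appellate Stay Credit: +173 days → 28 May 2035.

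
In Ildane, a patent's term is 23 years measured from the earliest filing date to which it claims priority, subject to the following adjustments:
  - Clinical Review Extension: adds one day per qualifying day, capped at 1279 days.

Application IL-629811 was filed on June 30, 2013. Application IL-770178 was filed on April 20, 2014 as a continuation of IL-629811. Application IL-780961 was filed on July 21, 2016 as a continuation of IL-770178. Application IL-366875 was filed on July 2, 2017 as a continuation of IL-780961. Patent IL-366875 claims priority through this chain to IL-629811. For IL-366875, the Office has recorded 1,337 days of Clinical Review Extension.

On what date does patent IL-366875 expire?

December 31, 2039

Earliest priority filing: 30 June 2013.
Base term: 30 June 2013 + 23 years → 30 June 2036.
Clinical Review Extension: 1337 days claimed exceeds the 1279-day cap, so +1279 days → 31 December 2039.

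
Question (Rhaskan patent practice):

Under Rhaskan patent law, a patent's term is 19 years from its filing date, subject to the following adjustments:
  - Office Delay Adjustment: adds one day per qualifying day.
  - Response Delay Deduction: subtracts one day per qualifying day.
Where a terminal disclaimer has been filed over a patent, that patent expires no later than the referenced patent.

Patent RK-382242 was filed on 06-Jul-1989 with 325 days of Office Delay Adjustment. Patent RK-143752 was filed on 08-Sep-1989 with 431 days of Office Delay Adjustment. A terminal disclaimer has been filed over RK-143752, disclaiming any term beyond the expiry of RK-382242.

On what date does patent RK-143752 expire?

Natural term of RK-143752:
  Base: filing + 19 years → 8 September 2008.
  Office Delay Adjustment: +431 days → 13 November 2009.
Expiry of referenced patent RK-382242:
  Base: filing + 19 years → 6 July 2008.
  Office Delay Adjustment: +325 days → 27 May 2009.
Terminal disclaimer: RK-143752 expires on the earlier of 13 November 2009 and 27 May 2009.

2009-05-27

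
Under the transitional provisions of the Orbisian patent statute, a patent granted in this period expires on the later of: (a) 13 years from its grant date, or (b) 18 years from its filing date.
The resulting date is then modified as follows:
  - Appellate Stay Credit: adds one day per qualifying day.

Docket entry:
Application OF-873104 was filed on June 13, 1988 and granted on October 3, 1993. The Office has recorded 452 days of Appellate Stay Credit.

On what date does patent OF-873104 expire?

December 29, 2007

(a) grant + 13 years → 3 October 2006.
(b) filing + 18 years → 13 June 2006.
Later of the two: 3 October 2006.
Appellate Stay Credit: +452 days → 29 December 2007.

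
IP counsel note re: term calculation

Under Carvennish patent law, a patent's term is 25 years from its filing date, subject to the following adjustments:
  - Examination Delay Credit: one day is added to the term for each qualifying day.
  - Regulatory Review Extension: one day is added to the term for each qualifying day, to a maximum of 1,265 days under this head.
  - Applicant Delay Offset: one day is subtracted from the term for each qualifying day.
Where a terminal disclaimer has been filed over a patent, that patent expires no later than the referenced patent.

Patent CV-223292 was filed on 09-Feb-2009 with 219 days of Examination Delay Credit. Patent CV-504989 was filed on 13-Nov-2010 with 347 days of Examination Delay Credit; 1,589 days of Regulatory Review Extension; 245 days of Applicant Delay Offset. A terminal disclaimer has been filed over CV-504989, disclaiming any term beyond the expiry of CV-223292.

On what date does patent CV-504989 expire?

Natural term of CV-504989:
  Base: filing + 25 years → 13 November 2035.
  Examination Delay Credit: +347 days → 25 October 2036.
  Regulatory Review Extension: 1589 days claimed exceeds the 1265-day cap, so +1265 days → 12 April 2040.
  Applicant Delay Offset: −245 days → 11 August 2039.
Expiry of referenced patent CV-223292:
  Base: filing + 25 years → 9 February 2034.
  Examination Delay Credit: +219 days → 16 September 2034.
Terminal disclaimer: CV-504989 expires on the earlier of 11 August 2039 and 16 September 2034.

September 16, 2034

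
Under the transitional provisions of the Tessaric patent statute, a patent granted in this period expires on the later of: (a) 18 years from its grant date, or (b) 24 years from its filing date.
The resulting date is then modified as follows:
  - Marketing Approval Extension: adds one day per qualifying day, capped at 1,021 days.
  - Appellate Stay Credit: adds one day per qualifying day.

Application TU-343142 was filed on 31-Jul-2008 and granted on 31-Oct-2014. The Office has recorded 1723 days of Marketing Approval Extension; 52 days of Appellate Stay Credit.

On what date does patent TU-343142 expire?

October 9, 2035

(a) grant + 18 years → 31 October 2032.
(b) filing + 24 years → 31 July 2032.
Later of the two: 31 October 2032.
Marketing Approval Extension: 1723 days claimed exceeds the 1021-day cap, so +1021 days → 18 August 2035.
Appellate Stay Credit: +52 days → 9 October 2035.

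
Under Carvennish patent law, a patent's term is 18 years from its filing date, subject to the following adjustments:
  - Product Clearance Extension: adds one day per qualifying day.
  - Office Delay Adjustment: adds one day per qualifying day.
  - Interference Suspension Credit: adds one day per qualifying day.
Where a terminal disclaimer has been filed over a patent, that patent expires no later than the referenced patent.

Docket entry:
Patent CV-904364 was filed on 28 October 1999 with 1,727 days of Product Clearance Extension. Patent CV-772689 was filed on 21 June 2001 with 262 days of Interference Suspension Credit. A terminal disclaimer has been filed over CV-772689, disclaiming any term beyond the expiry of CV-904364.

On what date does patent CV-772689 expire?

Natural term of CV-772689:
  Base: filing + 18 years → 21 June 2019.
  Interference Suspension Credit: +262 days → 9 March 2020.
Expiry of referenced patent CV-904364:
  Base: filing + 18 years → 28 October 2017.
  Product Clearance Extension: +1727 days → 21 July 2022.
Terminal disclaimer: CV-772689 expires on the earlier of 9 March 2020 and 21 July 2022.

2020-03-09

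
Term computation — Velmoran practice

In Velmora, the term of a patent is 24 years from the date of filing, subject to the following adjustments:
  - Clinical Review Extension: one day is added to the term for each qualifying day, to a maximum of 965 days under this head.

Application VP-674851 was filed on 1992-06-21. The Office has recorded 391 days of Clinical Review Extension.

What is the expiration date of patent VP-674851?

2017-07-17

Base term: filing date + 24 years → 21 June 2016.
Clinical Review Extension: 391 days (within the 965-day cap) → +391 days → 17 July 2017.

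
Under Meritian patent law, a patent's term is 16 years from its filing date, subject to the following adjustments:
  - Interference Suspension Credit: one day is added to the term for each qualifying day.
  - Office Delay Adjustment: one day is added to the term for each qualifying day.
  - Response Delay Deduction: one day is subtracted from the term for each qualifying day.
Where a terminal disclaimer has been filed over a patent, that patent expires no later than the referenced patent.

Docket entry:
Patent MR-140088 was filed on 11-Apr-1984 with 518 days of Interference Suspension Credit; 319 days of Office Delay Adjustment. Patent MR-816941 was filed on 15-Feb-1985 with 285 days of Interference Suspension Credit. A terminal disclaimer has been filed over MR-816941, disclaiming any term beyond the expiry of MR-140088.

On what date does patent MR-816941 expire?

Natural term of MR-816941:
  Base: filing + 16 years → 15 February 2001.
  Interference Suspension Credit: +285 days → 27 November 2001.
Expiry of referenced patent MR-140088:
  Base: filing + 16 years → 11 April 2000.
  Interference Suspension Credit: +518 days → 11 September 2001.
  Office Delay Adjustment: +319 days → 27 July 2002.
Terminal disclaimer: MR-816941 expires on the earlier of 27 November 2001 and 27 July 2002.

November 27, 2001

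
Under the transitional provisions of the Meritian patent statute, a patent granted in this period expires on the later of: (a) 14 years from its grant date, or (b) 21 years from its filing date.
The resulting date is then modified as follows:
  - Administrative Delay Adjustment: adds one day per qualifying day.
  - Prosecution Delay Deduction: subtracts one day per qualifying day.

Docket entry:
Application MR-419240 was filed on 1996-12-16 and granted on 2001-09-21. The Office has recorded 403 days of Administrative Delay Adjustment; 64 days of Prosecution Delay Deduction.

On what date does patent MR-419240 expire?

November 20, 2018

(a) grant + 14 years → 21 September 2015.
(b) filing + 21 years → 16 December 2017.
Later of the two: 16 December 2017.
Administrative Delay Adjustment: +403 days → 23 January 2019.
Prosecution Delay Deduction: −64 days → 20 November 2018.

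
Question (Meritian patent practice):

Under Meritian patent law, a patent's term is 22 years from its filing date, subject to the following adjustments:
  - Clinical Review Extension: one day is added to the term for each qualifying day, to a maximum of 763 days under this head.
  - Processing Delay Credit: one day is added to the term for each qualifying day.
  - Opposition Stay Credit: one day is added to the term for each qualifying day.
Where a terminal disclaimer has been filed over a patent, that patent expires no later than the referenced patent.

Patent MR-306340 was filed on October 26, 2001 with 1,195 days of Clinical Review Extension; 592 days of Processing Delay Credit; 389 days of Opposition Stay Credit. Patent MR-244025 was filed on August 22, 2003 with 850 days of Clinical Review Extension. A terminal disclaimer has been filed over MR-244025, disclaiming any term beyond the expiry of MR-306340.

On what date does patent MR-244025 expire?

September 24, 2027

Natural term of MR-244025:
  Base: filing + 22 years → 22 August 2025.
  Clinical Review Extension: 850 days claimed exceeds the 763-day cap, so +763 days → 24 September 2027.
Expiry of referenced patent MR-306340:
  Base: filing + 22 years → 26 October 2023.
  Clinical Review Extension: 1195 days claimed exceeds the 763-day cap, so +763 days → 27 November 2025.
  Processing Delay Credit: +592 days → 12 July 2027.
  Opposition Stay Credit: +389 days → 4 August 2028.
Terminal disclaimer: MR-244025 expires on the earlier of 24 September 2027 and 4 August 2028.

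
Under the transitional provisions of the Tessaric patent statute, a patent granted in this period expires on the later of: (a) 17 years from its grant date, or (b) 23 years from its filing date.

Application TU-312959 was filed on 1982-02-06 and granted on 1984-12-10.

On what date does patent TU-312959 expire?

2005-02-06

(a) grant + 17 years → 10 December 2001.
(b) filing + 23 years → 6 February 2005.
Later of the two: 6 February 2005.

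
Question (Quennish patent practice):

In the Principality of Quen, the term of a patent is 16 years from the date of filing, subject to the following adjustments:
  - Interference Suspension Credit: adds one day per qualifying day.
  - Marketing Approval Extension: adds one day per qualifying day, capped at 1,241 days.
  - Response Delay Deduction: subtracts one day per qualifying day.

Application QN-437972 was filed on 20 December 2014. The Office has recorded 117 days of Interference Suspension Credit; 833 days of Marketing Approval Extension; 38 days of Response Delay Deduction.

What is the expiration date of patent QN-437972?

2033-06-19

Base term: filing date + 16 years → 20 December 2030.
Interference Suspension Credit: +117 days → 16 April 2031.
Marketing Approval Extension: 833 days (within the 1241-day cap) → +833 days → 27 July 2033.
Response Delay Deduction: −38 days → 19 June 2033.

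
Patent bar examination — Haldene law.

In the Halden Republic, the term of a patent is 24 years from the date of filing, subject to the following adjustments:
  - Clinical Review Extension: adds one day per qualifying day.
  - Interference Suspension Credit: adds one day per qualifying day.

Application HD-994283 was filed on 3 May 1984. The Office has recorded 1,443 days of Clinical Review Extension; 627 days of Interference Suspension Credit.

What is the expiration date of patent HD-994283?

2014-01-02

Base term: filing date + 24 years → 3 May 2008.
Clinical Review Extension: +1443 days → 15 April 2012.
Interference Suspension Credit: +627 days → 2 January 2014.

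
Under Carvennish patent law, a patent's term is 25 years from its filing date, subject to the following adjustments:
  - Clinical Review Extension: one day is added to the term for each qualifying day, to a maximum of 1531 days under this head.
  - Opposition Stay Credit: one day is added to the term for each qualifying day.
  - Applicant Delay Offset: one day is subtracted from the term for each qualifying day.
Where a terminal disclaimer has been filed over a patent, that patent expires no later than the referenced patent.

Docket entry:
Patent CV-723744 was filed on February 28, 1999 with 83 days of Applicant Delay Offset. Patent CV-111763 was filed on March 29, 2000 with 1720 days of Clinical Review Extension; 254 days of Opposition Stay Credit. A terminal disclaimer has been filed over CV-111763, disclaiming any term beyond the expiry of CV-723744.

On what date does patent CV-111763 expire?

Natural term of CV-111763:
  Base: filing + 25 years → 29 March 2025.
  Clinical Review Extension: 1720 days claimed exceeds the 1531-day cap, so +1531 days → 7 June 2029.
  Opposition Stay Credit: +254 days → 16 February 2030.
Expiry of referenced patent CV-723744:
  Base: filing + 25 years → 28 February 2024.
  Applicant Delay Offset: −83 days → 7 December 2023.
Terminal disclaimer: CV-111763 expires on the earlier of 16 February 2030 and 7 December 2023.

December 7, 2023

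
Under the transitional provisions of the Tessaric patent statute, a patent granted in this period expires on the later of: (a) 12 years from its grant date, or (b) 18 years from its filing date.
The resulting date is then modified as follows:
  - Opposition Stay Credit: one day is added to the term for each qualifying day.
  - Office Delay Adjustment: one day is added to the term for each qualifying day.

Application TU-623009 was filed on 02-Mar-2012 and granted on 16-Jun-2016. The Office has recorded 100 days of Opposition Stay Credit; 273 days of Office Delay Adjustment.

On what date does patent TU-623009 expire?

2031-03-10

(a) grant + 12 years → 16 June 2028.
(b) filing + 18 years → 2 March 2030.
Later of the two: 2 March 2030.
Opposition Stay Credit: +100 days → 10 June 2030.
Office Delay Adjustment: +273 days → 10 March 2031.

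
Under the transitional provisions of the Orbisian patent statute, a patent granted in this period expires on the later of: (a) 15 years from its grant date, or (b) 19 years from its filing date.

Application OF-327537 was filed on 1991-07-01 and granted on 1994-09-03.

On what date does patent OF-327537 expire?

July 1, 2010

(a) grant + 15 years → 3 September 2009.
(b) filing + 19 years → 1 July 2010.
Later of the two: 1 July 2010.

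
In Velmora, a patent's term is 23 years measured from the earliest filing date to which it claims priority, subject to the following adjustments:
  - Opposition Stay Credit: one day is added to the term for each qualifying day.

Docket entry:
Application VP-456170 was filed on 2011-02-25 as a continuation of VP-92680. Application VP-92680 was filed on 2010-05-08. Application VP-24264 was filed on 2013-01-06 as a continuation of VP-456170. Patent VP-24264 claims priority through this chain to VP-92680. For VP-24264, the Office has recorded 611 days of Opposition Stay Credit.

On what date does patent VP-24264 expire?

January 9, 2035

Earliest priority filing: 8 May 2010.
Base term: 8 May 2010 + 23 years → 8 May 2033.
Opposition Stay Credit: +611 days → 9 January 2035.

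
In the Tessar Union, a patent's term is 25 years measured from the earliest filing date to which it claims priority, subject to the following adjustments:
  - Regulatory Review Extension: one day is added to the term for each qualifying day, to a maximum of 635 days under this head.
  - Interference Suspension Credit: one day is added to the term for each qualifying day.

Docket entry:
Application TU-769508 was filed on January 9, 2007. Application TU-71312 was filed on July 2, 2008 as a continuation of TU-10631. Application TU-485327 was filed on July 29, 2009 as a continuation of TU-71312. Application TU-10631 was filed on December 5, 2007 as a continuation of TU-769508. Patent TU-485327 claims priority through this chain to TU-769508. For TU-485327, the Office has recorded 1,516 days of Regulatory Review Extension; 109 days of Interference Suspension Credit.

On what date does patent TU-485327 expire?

2034-01-22

Earliest priority filing: 9 January 2007.
Base term: 9 January 2007 + 25 years → 9 January 2032.
Regulatory Review Extension: 1516 days claimed exceeds the 635-day cap, so +635 days → 5 October 2033.
Interference Suspension Credit: +109 days → 22 January 2034.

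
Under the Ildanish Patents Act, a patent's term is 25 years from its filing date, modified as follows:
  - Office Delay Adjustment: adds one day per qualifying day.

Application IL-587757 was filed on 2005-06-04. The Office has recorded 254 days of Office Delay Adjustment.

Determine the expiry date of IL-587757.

February 13, 2031

Base term: filing date + 25 years → 4 June 2030.
Office Delay Adjustment: +254 days → 13 February 2031.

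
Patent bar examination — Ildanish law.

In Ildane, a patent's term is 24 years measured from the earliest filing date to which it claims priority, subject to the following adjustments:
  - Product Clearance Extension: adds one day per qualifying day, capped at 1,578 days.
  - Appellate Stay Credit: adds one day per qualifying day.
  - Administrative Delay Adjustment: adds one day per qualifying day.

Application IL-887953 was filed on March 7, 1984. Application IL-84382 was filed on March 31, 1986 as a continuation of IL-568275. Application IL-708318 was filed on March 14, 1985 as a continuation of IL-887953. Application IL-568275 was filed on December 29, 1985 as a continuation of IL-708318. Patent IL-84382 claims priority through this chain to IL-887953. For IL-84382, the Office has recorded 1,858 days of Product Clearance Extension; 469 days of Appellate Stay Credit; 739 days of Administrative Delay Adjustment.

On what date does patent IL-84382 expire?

Earliest priority filing: 7 March 1984.
Base term: 7 March 1984 + 24 years → 7 March 2008.
Product Clearance Extension: 1858 days claimed exceeds the 1578-day cap, so +1578 days → 2 July 2012.
Appellate Stay Credit: +469 days → 14 October 2013.
Administrative Delay Adjustment: +739 days → 23 October 2015.

2015-10-23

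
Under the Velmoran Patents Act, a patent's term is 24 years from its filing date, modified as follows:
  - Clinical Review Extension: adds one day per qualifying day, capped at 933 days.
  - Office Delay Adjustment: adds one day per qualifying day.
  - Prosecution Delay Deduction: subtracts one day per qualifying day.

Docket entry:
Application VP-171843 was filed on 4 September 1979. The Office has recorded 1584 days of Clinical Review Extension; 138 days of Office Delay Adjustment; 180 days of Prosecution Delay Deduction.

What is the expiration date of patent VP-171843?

February 11, 2006

Base term: filing date + 24 years → 4 September 2003.
Clinical Review Extension: 1584 days claimed exceeds the 933-day cap, so +933 days → 25 March 2006.
Office Delay Adjustment: +138 days → 10 August 2006.
Prosecution Delay Deduction: −180 days → 11 February 2006.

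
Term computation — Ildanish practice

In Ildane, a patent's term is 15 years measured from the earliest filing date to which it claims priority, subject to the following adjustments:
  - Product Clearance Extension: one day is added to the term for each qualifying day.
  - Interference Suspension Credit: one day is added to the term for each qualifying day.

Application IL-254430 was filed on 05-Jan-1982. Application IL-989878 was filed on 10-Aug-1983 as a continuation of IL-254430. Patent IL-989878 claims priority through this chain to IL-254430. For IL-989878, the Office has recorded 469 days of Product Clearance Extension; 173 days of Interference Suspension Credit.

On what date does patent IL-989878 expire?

October 9, 1998

Earliest priority filing: 5 January 1982.
Base term: 5 January 1982 + 15 years → 5 January 1997.
Product Clearance Extension: +469 days → 19 April 1998.
Interference Suspension Credit: +173 days → 9 October 1998.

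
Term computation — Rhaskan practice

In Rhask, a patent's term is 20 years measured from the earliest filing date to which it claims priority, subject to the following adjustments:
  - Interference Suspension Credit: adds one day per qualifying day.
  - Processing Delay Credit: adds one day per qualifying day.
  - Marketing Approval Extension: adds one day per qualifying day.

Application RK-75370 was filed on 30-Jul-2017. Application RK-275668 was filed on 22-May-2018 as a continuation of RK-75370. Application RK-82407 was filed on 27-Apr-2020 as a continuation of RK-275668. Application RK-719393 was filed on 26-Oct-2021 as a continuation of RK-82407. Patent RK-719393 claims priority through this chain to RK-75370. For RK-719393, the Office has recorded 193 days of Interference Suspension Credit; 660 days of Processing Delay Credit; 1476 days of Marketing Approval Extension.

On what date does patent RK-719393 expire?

December 15, 2043

Earliest priority filing: 30 July 2017.
Base term: 30 July 2017 + 20 years → 30 July 2037.
Interference Suspension Credit: +193 days → 8 February 2038.
Processing Delay Credit: +660 days → 30 November 2039.
Marketing Approval Extension: +1476 days → 15 December 2043.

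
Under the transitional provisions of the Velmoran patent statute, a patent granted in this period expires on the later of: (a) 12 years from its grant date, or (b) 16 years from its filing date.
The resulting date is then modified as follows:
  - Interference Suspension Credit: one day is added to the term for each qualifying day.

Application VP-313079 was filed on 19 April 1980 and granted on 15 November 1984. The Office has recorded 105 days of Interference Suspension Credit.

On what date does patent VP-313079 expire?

1997-02-28

(a) grant + 12 years → 15 November 1996.
(b) filing + 16 years → 19 April 1996.
Later of the two: 15 November 1996.
Interference Suspension Credit: +105 days → 28 February 1997.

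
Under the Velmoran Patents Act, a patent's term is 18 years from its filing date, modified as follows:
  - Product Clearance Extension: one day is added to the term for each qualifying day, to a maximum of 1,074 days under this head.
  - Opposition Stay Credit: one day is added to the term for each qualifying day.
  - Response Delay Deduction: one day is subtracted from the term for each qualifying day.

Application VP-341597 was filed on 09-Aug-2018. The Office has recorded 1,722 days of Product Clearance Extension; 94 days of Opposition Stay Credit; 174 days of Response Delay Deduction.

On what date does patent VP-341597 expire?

Base term: filing date + 18 years → 9 August 2036.
Product Clearance Extension: 1722 days claimed exceeds the 1074-day cap, so +1074 days → 19 July 2039.
Opposition Stay Credit: +94 days → 21 October 2039.
Response Delay Deduction: −174 days → 30 April 2039.

2039-04-30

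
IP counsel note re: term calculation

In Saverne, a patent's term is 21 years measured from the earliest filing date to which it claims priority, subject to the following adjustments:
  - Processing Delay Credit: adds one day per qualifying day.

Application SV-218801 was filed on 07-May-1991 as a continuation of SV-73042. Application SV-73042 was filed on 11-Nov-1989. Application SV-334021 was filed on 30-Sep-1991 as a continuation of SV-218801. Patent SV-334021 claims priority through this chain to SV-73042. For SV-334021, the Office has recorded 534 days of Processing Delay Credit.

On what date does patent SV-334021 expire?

April 28, 2012

Earliest priority filing: 11 November 1989.
Base term: 11 November 1989 + 21 years → 11 November 2010.
Processing Delay Credit: +534 days → 28 April 2012.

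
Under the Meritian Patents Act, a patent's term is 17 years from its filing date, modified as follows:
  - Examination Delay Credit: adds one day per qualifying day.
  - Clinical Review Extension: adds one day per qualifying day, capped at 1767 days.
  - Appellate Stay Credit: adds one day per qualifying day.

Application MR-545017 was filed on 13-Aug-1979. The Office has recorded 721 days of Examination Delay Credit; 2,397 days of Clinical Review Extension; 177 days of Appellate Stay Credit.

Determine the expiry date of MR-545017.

Base term: filing date + 17 years → 13 August 1996.
Examination Delay Credit: +721 days → 4 August 1998.
Clinical Review Extension: 2397 days claimed exceeds the 1767-day cap, so +1767 days → 6 June 2003.
Appellate Stay Credit: +177 days → 30 November 2003.

2003-11-30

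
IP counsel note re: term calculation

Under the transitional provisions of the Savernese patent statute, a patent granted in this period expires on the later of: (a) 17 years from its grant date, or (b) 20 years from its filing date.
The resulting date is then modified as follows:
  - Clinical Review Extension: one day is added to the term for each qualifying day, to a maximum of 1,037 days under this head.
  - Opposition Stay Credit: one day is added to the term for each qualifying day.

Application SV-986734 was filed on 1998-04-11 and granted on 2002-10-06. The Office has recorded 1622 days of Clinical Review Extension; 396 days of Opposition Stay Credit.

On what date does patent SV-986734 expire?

(a) grant + 17 years → 6 October 2019.
(b) filing + 20 years → 11 April 2018.
Later of the two: 6 October 2019.
Clinical Review Extension: 1622 days claimed exceeds the 1037-day cap, so +1037 days → 8 August 2022.
Opposition Stay Credit: +396 days → 8 September 2023.

September 8, 2023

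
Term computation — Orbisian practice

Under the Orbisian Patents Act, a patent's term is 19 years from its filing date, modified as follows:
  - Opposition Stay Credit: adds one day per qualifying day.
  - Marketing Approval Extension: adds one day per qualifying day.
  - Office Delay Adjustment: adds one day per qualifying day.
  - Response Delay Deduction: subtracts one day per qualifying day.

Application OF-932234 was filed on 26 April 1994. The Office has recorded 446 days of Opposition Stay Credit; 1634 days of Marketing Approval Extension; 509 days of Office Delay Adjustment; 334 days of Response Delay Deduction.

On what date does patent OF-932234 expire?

Base term: filing date + 19 years → 26 April 2013.
Opposition Stay Credit: +446 days → 16 July 2014.
Marketing Approval Extension: +1634 days → 5 January 2019.
Office Delay Adjustment: +509 days → 28 May 2020.
Response Delay Deduction: −334 days → 29 June 2019.

2019-06-29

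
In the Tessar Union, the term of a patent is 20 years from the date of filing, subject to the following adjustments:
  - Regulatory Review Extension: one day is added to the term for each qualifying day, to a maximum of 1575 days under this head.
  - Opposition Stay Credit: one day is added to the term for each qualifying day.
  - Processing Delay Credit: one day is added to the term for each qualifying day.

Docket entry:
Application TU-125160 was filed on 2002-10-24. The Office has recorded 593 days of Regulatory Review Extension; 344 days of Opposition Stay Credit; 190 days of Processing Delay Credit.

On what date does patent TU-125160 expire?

November 24, 2025

Base term: filing date + 20 years → 24 October 2022.
Regulatory Review Extension: 593 days (within the 1575-day cap) → +593 days → 8 June 2024.
Opposition Stay Credit: +344 days → 18 May 2025.
Processing Delay Credit: +190 days → 24 November 2025.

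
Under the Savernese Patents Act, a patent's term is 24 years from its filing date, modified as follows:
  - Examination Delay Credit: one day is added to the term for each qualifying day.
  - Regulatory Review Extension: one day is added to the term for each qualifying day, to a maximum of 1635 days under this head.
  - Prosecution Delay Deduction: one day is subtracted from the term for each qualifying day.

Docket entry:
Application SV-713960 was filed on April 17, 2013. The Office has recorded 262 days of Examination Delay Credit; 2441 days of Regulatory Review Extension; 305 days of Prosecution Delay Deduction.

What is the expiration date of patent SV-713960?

August 26, 2041

Base term: filing date + 24 years → 17 April 2037.
Examination Delay Credit: +262 days → 4 January 2038.
Regulatory Review Extension: 2441 days claimed exceeds the 1635-day cap, so +1635 days → 27 June 2042.
Prosecution Delay Deduction: −305 days → 26 August 2041.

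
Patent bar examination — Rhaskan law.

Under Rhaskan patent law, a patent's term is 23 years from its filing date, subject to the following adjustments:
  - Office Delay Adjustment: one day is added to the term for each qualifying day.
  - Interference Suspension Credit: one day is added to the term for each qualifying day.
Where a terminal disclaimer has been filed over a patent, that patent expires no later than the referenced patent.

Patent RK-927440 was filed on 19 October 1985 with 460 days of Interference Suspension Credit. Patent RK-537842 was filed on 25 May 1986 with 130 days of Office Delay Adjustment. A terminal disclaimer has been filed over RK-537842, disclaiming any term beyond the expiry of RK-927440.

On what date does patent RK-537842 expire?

October 2, 2009

Natural term of RK-537842:
  Base: filing + 23 years → 25 May 2009.
  Office Delay Adjustment: +130 days → 2 October 2009.
Expiry of referenced patent RK-927440:
  Base: filing + 23 years → 19 October 2008.
  Interference Suspension Credit: +460 days → 22 January 2010.
Terminal disclaimer: RK-537842 expires on the earlier of 2 October 2009 and 22 January 2010.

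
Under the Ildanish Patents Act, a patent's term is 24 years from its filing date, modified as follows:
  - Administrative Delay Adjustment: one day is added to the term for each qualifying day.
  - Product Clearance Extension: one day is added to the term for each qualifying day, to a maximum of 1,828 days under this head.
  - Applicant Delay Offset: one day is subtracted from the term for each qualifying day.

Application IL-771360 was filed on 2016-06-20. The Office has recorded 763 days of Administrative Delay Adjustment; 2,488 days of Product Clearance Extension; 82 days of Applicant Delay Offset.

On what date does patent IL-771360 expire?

2047-05-04

Base term: filing date + 24 years → 20 June 2040.
Administrative Delay Adjustment: +763 days → 23 July 2042.
Product Clearance Extension: 2488 days claimed exceeds the 1828-day cap, so +1828 days → 25 July 2047.
Applicant Delay Offset: −82 days → 4 May 2047.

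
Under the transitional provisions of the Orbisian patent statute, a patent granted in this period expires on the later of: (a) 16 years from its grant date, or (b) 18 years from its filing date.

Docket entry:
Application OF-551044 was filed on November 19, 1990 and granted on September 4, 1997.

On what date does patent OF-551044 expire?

2013-09-04

(a) grant + 16 years → 4 September 2013.
(b) filing + 18 years → 19 November 2008.
Later of the two: 4 September 2013.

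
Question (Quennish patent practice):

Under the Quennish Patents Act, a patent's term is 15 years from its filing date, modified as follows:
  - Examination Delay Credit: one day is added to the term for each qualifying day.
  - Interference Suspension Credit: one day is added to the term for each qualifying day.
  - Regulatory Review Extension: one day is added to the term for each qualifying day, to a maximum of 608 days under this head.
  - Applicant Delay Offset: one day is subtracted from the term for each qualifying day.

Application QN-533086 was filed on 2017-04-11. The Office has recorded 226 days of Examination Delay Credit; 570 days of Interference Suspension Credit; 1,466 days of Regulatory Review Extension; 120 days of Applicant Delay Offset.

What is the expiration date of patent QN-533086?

2035-10-17

Base term: filing date + 15 years → 11 April 2032.
Examination Delay Credit: +226 days → 23 November 2032.
Interference Suspension Credit: +570 days → 16 June 2034.
Regulatory Review Extension: 1466 days claimed exceeds the 608-day cap, so +608 days → 14 February 2036.
Applicant Delay Offset: −120 days → 17 October 2035.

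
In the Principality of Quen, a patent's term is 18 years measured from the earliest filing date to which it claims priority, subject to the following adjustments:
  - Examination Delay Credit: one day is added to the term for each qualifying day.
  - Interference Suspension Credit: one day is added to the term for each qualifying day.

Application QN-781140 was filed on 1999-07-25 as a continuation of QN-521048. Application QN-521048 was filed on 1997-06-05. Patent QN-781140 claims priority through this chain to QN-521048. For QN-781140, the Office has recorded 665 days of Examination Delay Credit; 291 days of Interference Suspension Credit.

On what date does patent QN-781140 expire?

2018-01-16

Earliest priority filing: 5 June 1997.
Base term: 5 June 1997 + 18 years → 5 June 2015.
Examination Delay Credit: +665 days → 31 March 2017.
Interference Suspension Credit: +291 days → 16 January 2018.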